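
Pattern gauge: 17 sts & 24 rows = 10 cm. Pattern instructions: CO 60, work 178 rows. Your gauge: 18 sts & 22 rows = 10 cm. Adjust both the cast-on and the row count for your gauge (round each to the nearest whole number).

Cast on 64 stitches; work 163 rows.

Stitches: 60 × 18/17 = 63.53 → 64.
Rows: 178 × 22/24 = 163.17 → 163.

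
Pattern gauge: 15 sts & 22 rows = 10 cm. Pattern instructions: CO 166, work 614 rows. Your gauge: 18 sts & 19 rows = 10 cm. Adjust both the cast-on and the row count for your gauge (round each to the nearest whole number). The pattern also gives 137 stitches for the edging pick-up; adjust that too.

Cast on 199 stitches; work 530 rows; edging pick-up 164 stitches.

Stitches: 166 × 18/15 = 199.20 → 199.
Rows: 614 × 19/22 = 530.27 → 530.
edging pick-up: 137 × 18/15 = 164.40 → 164.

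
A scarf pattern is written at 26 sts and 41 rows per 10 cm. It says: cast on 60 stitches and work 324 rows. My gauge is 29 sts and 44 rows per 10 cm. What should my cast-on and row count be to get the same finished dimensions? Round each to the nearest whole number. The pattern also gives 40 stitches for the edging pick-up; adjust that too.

Stitches: 60 × 29/26 = 66.92 → 67.
Rows: 324 × 44/41 = 347.71 → 348.
edging pick-up: 40 × 29/26 = 44.62 → 45.

Cast on 67 stitches; work 348 rows; edging pick-up 45 stitches.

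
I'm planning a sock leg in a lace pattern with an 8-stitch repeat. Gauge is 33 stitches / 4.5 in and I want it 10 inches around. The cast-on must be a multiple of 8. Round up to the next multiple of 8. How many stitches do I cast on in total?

33 / 4.5 = 7.333 sts per inch.
10 × 7.333 = 73.33 sts.
Next multiple of 8: 80.

Cast on 80 stitches.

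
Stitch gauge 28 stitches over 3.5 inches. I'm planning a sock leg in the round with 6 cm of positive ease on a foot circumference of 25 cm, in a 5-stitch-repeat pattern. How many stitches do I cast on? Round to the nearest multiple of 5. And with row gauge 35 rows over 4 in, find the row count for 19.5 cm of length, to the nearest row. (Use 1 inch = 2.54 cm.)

Finished = 25 + 6 = 31 cm.
31 cm × 1/2.54 = 12.20 inches.
28/3.5 = 8 sts per in; 12.20 × 8 = 97.64 sts.
Nearest multiple of 5 → 100.
19.5 cm = 7.68 inches; × 8.75 = 67.18 → 67 rows.

Cast on 100 stitches; work 67 rows.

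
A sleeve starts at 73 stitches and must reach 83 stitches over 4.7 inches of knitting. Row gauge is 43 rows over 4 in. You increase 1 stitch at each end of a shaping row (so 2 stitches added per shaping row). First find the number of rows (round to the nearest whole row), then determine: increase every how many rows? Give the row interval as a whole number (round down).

Increase every 10th row.

Rows = 4.7 × 10.75 = 50.5 → 51 rows.
Stitches to add: 10 → 5 shaping rows (at 2 st each).
51 / 5 = 10.20 → every 10 rows.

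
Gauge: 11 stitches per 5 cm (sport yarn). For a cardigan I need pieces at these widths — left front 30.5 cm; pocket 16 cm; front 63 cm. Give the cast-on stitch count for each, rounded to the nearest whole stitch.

Rate = 11/5 = 2.2 sts per cm.
left front: 30.5 × 2.2 = 67.10 → 67.
pocket: 16 × 2.2 = 35.20 → 35.
front: 63 × 2.2 = 138.60 → 139.

left front 67; pocket 35; front 139.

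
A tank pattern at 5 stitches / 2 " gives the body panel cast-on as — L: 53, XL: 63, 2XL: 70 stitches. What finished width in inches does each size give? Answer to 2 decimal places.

5/2 = 2.5 sts per in.
L: 53 / 2.5 = 21.200 → 21.20 in.
XL: 63 / 2.5 = 25.200 → 25.20 in.
2XL: 70 / 2.5 = 28.000 → 28.00 in.

L 21.20 inches; XL 25.20 inches; 2XL 28.00 inches.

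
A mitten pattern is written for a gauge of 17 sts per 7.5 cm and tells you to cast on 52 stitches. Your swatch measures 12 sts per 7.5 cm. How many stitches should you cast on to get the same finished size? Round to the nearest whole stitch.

Scale factor = 12 / 17 = 0.706.
52 × 12 / 17 = 36.71 sts.
→ 37 sts.

CO 37 sts.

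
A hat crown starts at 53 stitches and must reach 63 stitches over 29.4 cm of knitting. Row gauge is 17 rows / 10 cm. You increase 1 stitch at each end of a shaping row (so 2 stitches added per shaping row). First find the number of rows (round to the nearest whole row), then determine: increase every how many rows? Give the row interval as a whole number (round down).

Increase every 10th row.

Rows = 29.4 × 1.7 = 50.0 → 50 rows.
Stitches to add: 10 → 5 shaping rows (at 2 st each).
50 / 5 = 10.00 → every 10 rows.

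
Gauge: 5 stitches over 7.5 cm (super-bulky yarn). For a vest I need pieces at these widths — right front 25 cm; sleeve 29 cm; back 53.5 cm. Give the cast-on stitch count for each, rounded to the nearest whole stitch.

Rate = 5/7.5 = 0.667 sts per cm.
right front: 25 × 0.667 = 16.67 → 17.
sleeve: 29 × 0.667 = 19.33 → 19.
back: 53.5 × 0.667 = 35.67 → 36.

right front 17; sleeve 19; back 36.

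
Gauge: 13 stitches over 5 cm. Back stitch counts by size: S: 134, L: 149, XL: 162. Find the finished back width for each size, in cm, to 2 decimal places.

S 51.54 cm; L 57.31 cm; XL 62.31 cm.

13/5 = 2.6 sts per cm.
S: 134 / 2.6 = 51.538 → 51.54 cm.
L: 149 / 2.6 = 57.308 → 57.31 cm.
XL: 162 / 2.6 = 62.308 → 62.31 cm.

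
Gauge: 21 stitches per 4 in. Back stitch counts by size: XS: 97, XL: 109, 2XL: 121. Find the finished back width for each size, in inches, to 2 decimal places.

XS 18.48 inches; XL 20.76 inches; 2XL 23.05 inches.

21/4 = 5.25 sts per in.
XS: 97 / 5.25 = 18.476 → 18.48 in.
XL: 109 / 5.25 = 20.762 → 20.76 in.
2XL: 121 / 5.25 = 23.048 → 23.05 in.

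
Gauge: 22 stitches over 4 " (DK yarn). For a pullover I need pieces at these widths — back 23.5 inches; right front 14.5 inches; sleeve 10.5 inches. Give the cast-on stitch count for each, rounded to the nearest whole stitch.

back 129; right front 80; sleeve 58.

Rate = 22/4 = 5.5 sts per in.
back: 23.5 × 5.5 = 129.25 → 129.
right front: 14.5 × 5.5 = 79.75 → 80.
sleeve: 10.5 × 5.5 = 57.75 → 58.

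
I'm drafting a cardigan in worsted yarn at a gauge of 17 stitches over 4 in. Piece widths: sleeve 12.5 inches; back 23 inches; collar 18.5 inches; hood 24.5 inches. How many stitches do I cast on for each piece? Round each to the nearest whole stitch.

sleeve 53; back 98; collar 79; hood 104.

Rate = 17/4 = 4.25 sts per in.
sleeve: 12.5 × 4.25 = 53.12 → 53.
back: 23 × 4.25 = 97.75 → 98.
collar: 18.5 × 4.25 = 78.62 → 79.
hood: 24.5 × 4.25 = 104.12 → 104.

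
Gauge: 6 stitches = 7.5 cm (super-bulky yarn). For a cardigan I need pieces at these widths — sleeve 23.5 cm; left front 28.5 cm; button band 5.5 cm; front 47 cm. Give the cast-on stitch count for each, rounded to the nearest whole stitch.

sleeve 19; left front 23; button band 4; front 38.

Rate = 6/7.5 = 0.8 sts per cm.
sleeve: 23.5 × 0.8 = 18.80 → 19.
left front: 28.5 × 0.8 = 22.80 → 23.
button band: 5.5 × 0.8 = 4.40 → 4.
front: 47 × 0.8 = 37.60 → 38.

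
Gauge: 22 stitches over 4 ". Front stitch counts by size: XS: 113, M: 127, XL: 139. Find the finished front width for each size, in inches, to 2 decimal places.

22/4 = 5.5 sts per in.
XS: 113 / 5.5 = 20.545 → 20.55 in.
M: 127 / 5.5 = 23.091 → 23.09 in.
XL: 139 / 5.5 = 25.273 → 25.27 in.

XS 20.55 inches; M 23.09 inches; XL 25.27 inches.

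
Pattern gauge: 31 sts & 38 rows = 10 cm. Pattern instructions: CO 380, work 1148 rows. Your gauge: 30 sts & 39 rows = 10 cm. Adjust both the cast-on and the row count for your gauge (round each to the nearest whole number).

Cast on 368 stitches; work 1178 rows.

Stitches: 380 × 30/31 = 367.74 → 368.
Rows: 1148 × 39/38 = 1178.21 → 1178.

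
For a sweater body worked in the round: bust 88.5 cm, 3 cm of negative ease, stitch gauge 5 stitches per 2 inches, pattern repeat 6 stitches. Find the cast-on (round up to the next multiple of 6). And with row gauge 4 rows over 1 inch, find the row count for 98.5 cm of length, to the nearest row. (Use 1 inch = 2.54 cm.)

Cast on 90 stitches; work 155 rows.

Finished = 88.5 − 3 = 85.5 cm.
85.5 cm × 1/2.54 = 33.66 inches.
5/2 = 2.5 sts per in; 33.66 × 2.5 = 84.15 sts.
Next multiple of 6 → 90.
98.5 cm = 38.78 inches; × 4 = 155.12 → 155 rows.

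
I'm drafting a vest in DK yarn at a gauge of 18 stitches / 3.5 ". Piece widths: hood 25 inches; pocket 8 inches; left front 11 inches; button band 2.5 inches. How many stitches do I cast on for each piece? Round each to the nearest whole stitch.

Rate = 18/3.5 = 5.143 sts per in.
hood: 25 × 5.143 = 128.57 → 129.
pocket: 8 × 5.143 = 41.14 → 41.
left front: 11 × 5.143 = 56.57 → 57.
button band: 2.5 × 5.143 = 12.86 → 13.

hood 129; pocket 41; left front 57; button band 13.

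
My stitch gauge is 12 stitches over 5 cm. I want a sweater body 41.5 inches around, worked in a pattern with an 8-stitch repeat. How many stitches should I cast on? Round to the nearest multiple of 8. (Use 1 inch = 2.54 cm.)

Cast on 256 stitches.

41.5 in = 41.5 × 2.54 = 105.41 cm.
12 / 5 = 2.4 sts/cm.
105.41 × 2.4 = 252.98 sts.
→ 256.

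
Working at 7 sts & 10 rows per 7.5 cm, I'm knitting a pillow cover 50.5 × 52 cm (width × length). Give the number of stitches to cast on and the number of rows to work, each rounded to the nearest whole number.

Stitch gauge = 7/7.5 = 0.933 sts/cm; 50.5 × 0.933 = 47.13 → 47 sts.
Row gauge = 10/7.5 = 1.333 rows/cm; 52 × 1.333 = 69.33 → 69 rows.

Cast on 47 stitches and work 69 rows.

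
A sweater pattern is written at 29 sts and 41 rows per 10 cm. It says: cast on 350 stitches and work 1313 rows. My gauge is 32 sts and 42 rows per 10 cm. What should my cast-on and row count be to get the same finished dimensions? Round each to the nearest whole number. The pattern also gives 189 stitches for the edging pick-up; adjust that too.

Stitches: 350 × 32/29 = 386.21 → 386.
Rows: 1313 × 42/41 = 1345.02 → 1345.
edging pick-up: 189 × 32/29 = 208.55 → 209.

Cast on 386 stitches; work 1345 rows; edging pick-up 209 stitches.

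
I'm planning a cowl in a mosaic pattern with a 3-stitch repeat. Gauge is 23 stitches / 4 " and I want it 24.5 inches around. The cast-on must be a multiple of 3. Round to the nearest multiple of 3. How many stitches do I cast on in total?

141 stitches.

23 / 4 = 5.75 sts per inch.
24.5 × 5.75 = 140.88 sts.
Nearest multiple of 3: 141.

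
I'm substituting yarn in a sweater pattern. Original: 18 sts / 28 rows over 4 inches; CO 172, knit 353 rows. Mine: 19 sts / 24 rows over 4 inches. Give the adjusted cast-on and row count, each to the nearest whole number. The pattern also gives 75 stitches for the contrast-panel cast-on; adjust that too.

Cast on 182 stitches; work 303 rows; contrast-panel cast-on 79 stitches.

Stitches: 172 × 19/18 = 181.56 → 182.
Rows: 353 × 24/28 = 302.57 → 303.
contrast-panel cast-on: 75 × 19/18 = 79.17 → 79.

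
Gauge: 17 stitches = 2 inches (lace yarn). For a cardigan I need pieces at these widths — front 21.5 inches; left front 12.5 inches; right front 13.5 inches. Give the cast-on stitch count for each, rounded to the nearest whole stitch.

Rate = 17/2 = 8.5 sts per in.
front: 21.5 × 8.5 = 182.75 → 183.
left front: 12.5 × 8.5 = 106.25 → 106.
right front: 13.5 × 8.5 = 114.75 → 115.

front 183; left front 106; right front 115.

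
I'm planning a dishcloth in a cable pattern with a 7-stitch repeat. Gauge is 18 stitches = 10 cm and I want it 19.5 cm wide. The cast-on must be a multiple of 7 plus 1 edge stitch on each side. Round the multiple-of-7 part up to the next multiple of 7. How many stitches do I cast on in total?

18 / 10 = 1.8 sts per cm.
19.5 × 1.8 = 35.10 sts.
Less 2 edge sts → 33.10 for the repeat.
Next multiple of 7: 35.
Add back 2 edge sts → 37.

Cast on 37 stitches.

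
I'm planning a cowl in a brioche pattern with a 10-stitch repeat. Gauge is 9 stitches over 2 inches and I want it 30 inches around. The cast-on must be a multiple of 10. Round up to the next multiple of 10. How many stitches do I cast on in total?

140 stitches.

9 / 2 = 4.5 sts per inch.
30 × 4.5 = 135.00 sts.
Next multiple of 10: 140.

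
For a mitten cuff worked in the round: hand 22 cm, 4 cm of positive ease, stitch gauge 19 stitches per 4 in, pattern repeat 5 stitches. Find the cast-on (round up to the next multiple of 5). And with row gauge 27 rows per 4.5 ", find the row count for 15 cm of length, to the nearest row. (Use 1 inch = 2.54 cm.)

Finished = 22 + 4 = 26 cm.
26 cm × 1/2.54 = 10.24 inches.
19/4 = 4.75 sts per in; 10.24 × 4.75 = 48.62 sts.
Next multiple of 5 → 50.
15 cm = 5.91 inches; × 6 = 35.43 → 35 rows.

Cast on 50 stitches; work 35 rows.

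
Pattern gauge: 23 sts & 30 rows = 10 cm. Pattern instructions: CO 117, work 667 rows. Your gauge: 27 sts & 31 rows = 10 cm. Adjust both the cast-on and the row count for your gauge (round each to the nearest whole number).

Stitches: 117 × 27/23 = 137.35 → 137.
Rows: 667 × 31/30 = 689.23 → 689.

Cast on 137 stitches; work 689 rows.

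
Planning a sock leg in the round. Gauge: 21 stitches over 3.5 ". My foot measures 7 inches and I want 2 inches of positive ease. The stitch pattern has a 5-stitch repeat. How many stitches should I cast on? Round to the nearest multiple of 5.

Finished = 7 + 2 = 9 inches.
21 / 3.5 = 6 sts/in.
9 × 6 = 54.00 sts.
Nearest multiple of 5: 55.

Cast on 55 stitches.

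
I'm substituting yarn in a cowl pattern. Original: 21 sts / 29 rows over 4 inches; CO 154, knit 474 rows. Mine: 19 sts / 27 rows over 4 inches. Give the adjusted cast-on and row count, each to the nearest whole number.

Stitches: 154 × 19/21 = 139.33 → 139.
Rows: 474 × 27/29 = 441.31 → 441.

Cast on 139 stitches; work 441 rows.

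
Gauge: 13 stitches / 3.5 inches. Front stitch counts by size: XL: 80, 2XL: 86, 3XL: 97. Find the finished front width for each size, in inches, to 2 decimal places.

13/3.5 = 3.714 sts per in.
XL: 80 / 3.714 = 21.538 → 21.54 in.
2XL: 86 / 3.714 = 23.154 → 23.15 in.
3XL: 97 / 3.714 = 26.115 → 26.12 in.

XL 21.54 inches; 2XL 23.15 inches; 3XL 26.12 inches.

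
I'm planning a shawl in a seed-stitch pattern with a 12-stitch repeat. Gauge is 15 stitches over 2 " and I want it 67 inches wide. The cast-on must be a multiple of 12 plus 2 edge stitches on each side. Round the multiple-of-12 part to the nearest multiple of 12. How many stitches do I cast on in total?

508 stitches.

15 / 2 = 7.5 sts per inch.
67 × 7.5 = 502.50 sts.
Less 4 edge sts → 498.50 for the repeat.
Nearest multiple of 12: 504.
Add back 4 edge sts → 508.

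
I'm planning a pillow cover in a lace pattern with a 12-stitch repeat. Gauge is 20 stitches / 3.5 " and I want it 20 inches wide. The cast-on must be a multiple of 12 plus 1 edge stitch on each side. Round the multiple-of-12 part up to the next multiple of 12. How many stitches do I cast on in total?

20 / 3.5 = 5.714 sts per inch.
20 × 5.714 = 114.29 sts.
Less 2 edge sts → 112.29 for the repeat.
Next multiple of 12: 120.
Add back 2 edge sts → 122.

122 stitches.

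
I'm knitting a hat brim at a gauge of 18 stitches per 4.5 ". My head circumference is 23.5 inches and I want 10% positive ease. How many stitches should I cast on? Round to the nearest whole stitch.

Finished = 23.5 × 1.10 = 25.85 in.
18 / 4.5 = 4 sts per inch.
25.85 × 4 = 103.40 sts.
→ 103 sts.

103 stitches.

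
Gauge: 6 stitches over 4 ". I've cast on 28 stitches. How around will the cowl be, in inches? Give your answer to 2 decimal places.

18.67 inches.

6 stitches / 4 inch = 1.5 stitches per inch.
28 / 1.5 = 18.667 inches.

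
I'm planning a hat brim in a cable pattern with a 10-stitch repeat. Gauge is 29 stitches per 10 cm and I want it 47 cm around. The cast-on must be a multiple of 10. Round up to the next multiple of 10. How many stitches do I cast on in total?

140 stitches.

29 / 10 = 2.9 sts per cm.
47 × 2.9 = 136.30 sts.
Next multiple of 10: 140.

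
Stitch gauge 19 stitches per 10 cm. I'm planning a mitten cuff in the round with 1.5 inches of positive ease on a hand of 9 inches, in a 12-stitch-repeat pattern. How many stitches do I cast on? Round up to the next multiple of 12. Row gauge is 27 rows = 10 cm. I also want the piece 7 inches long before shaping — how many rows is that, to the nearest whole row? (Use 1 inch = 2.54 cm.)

Finished = 9 + 1.5 = 10.5 inches.
10.5 inches × 2.54 = 26.67 cm.
19/10 = 1.9 sts per cm; 26.67 × 1.9 = 50.67 sts.
Next multiple of 12 → 60.
7 inches = 17.78 cm; × 2.7 = 48.01 → 48 rows.

Cast on 60 stitches; work 48 rows.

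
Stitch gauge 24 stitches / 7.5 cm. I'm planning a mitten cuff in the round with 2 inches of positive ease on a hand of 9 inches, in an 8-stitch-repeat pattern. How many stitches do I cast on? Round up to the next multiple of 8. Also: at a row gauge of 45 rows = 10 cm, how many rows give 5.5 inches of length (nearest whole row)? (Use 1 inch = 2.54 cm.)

Cast on 96 stitches; work 63 rows.

Finished = 9 + 2 = 11 inches.
11 inches × 2.54 = 27.94 cm.
24/7.5 = 3.2 sts per cm; 27.94 × 3.2 = 89.41 sts.
Next multiple of 8 → 96.
5.5 inches = 13.97 cm; × 4.5 = 62.87 → 63 rows.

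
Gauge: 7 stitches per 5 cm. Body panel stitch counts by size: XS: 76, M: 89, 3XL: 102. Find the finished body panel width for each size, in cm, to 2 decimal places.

7/5 = 1.4 sts per cm.
XS: 76 / 1.4 = 54.286 → 54.29 cm.
M: 89 / 1.4 = 63.571 → 63.57 cm.
3XL: 102 / 1.4 = 72.857 → 72.86 cm.

XS 54.29 cm; M 63.57 cm; 3XL 72.86 cm.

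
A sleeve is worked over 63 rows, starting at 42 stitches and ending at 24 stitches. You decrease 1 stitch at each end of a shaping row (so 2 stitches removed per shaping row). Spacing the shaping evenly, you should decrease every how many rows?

Decrease every 7th row.

Stitches to remove: |24 − 42| = 18.
Shaping rows needed: 18 / 2 = 9.
63 rows / 9 = every 7 rows.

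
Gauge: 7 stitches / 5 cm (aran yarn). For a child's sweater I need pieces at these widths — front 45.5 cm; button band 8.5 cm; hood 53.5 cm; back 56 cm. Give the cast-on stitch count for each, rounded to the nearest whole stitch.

front 64; button band 12; hood 75; back 78.

Rate = 7/5 = 1.4 sts per cm.
front: 45.5 × 1.4 = 63.70 → 64.
button band: 8.5 × 1.4 = 11.90 → 12.
hood: 53.5 × 1.4 = 74.90 → 75.
back: 56 × 1.4 = 78.40 → 78.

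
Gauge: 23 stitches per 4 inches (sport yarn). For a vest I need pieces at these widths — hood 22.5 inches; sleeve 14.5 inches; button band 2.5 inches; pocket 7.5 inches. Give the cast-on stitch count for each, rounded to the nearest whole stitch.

hood 129; sleeve 83; button band 14; pocket 43.

Rate = 23/4 = 5.75 sts per in.
hood: 22.5 × 5.75 = 129.38 → 129.
sleeve: 14.5 × 5.75 = 83.38 → 83.
button band: 2.5 × 5.75 = 14.38 → 14.
pocket: 7.5 × 5.75 = 43.12 → 43.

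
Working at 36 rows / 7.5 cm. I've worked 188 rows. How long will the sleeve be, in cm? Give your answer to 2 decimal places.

36 rows / 7.5 cm = 4.8 rows per cm.
188 / 4.8 = 39.167 cm.

39.17 cm.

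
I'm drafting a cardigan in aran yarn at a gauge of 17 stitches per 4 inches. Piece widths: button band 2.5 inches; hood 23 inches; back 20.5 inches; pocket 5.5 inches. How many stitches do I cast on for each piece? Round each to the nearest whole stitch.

button band 11; hood 98; back 87; pocket 23.

Rate = 17/4 = 4.25 sts per in.
button band: 2.5 × 4.25 = 10.62 → 11.
hood: 23 × 4.25 = 97.75 → 98.
back: 20.5 × 4.25 = 87.12 → 87.
pocket: 5.5 × 4.25 = 23.38 → 23.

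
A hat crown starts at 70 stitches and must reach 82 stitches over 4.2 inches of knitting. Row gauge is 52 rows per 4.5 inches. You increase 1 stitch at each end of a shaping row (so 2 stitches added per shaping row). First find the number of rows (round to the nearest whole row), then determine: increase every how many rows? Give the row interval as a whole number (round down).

Rows = 4.2 × 11.556 = 48.5 → 49 rows.
Stitches to add: 12 → 6 shaping rows (at 2 st each).
49 / 6 = 8.17 → every 8 rows.

Increase every 8th row.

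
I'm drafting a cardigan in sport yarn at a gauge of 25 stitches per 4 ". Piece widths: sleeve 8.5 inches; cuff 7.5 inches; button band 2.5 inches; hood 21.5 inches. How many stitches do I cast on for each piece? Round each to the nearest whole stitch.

sleeve 53; cuff 47; button band 16; hood 134.

Rate = 25/4 = 6.25 sts per in.
sleeve: 8.5 × 6.25 = 53.12 → 53.
cuff: 7.5 × 6.25 = 46.88 → 47.
button band: 2.5 × 6.25 = 15.62 → 16.
hood: 21.5 × 6.25 = 134.38 → 134.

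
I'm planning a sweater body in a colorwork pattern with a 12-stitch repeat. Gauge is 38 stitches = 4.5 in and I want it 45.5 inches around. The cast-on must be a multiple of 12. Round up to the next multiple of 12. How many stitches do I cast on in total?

38 / 4.5 = 8.444 sts per inch.
45.5 × 8.444 = 384.22 sts.
Next multiple of 12: 396.

CO 396 sts.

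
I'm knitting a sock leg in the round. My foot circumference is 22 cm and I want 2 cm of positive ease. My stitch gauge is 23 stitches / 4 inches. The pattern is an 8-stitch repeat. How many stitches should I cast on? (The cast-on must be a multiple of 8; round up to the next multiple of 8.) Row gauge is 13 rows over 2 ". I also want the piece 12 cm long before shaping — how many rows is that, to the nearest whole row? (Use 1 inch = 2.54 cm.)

Cast on 56 stitches; work 31 rows.

Finished = 22 + 2 = 24 cm.
24 cm × 1/2.54 = 9.45 inches.
23/4 = 5.75 sts per in; 9.45 × 5.75 = 54.33 sts.
Next multiple of 8 → 56.
12 cm = 4.72 inches; × 6.5 = 30.71 → 31 rows.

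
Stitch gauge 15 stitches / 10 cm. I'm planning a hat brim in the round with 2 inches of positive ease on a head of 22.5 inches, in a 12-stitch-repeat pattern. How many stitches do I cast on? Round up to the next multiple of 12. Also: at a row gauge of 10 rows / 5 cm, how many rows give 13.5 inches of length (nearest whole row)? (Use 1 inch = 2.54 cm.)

Finished = 22.5 + 2 = 24.5 inches.
24.5 inches × 2.54 = 62.23 cm.
15/10 = 1.5 sts per cm; 62.23 × 1.5 = 93.34 sts.
Next multiple of 12 → 96.
13.5 inches = 34.29 cm; × 2 = 68.58 → 69 rows.

Cast on 96 stitches; work 69 rows.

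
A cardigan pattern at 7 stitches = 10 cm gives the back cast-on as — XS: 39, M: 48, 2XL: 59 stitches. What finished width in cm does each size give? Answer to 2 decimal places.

7/10 = 0.7 sts per cm.
XS: 39 / 0.7 = 55.714 → 55.71 cm.
M: 48 / 0.7 = 68.571 → 68.57 cm.
2XL: 59 / 0.7 = 84.286 → 84.29 cm.

XS 55.71 cm; M 68.57 cm; 2XL 84.29 cm.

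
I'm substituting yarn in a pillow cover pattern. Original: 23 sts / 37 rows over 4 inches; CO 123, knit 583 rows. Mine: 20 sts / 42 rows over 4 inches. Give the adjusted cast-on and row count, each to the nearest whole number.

Cast on 107 stitches; work 662 rows.

Stitches: 123 × 20/23 = 106.96 → 107.
Rows: 583 × 42/37 = 661.78 → 662.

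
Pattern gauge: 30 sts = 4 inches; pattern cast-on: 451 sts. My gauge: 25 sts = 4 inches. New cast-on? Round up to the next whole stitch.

Cast on 376 stitches.

Scale factor = 25 / 30 = 0.833.
451 × 25 / 30 = 375.83 sts.
→ 376 sts.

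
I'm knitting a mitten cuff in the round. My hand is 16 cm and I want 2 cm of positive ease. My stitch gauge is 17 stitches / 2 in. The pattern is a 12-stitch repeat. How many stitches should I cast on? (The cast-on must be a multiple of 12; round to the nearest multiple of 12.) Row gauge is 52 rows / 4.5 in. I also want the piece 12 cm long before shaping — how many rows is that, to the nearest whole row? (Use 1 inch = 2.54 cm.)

Cast on 60 stitches; work 55 rows.

Finished = 16 + 2 = 18 cm.
18 cm × 1/2.54 = 7.09 inches.
17/2 = 8.5 sts per in; 7.09 × 8.5 = 60.24 sts.
Nearest multiple of 12 → 60.
12 cm = 4.72 inches; × 11.556 = 54.59 → 55 rows.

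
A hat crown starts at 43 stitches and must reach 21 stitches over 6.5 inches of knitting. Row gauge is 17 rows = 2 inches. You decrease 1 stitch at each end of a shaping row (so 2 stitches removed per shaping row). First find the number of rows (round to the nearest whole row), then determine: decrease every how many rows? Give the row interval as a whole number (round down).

Decrease every 5th row.

Rows = 6.5 × 8.5 = 55.2 → 55 rows.
Stitches to remove: 22 → 11 shaping rows (at 2 st each).
55 / 11 = 5.00 → every 5 rows.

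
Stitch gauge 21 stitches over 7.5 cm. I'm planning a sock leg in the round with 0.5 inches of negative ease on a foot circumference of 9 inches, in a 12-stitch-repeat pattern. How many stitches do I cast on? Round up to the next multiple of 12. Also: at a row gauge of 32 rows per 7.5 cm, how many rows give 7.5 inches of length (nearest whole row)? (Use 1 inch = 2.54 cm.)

Cast on 72 stitches; work 81 rows.

Finished = 9 − 0.5 = 8.5 inches.
8.5 inches × 2.54 = 21.59 cm.
21/7.5 = 2.8 sts per cm; 21.59 × 2.8 = 60.45 sts.
Next multiple of 12 → 72.
7.5 inches = 19.05 cm; × 4.267 = 81.28 → 81 rows.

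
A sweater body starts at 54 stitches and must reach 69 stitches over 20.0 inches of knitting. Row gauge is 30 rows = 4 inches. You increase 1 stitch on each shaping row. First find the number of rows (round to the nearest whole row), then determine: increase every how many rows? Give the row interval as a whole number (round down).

Rows = 20.0 × 7.5 = 150.0 → 150 rows.
Stitches to add: 15 → 15 shaping rows (at 1 st each).
150 / 15 = 10.00 → every 10 rows.

Increase every 10th row.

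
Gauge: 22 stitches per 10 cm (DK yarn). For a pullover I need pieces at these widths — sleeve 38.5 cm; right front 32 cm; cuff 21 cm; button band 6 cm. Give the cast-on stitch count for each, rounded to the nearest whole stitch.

Rate = 22/10 = 2.2 sts per cm.
sleeve: 38.5 × 2.2 = 84.70 → 85.
right front: 32 × 2.2 = 70.40 → 70.
cuff: 21 × 2.2 = 46.20 → 46.
button band: 6 × 2.2 = 13.20 → 13.

sleeve 85; right front 70; cuff 46; button band 13.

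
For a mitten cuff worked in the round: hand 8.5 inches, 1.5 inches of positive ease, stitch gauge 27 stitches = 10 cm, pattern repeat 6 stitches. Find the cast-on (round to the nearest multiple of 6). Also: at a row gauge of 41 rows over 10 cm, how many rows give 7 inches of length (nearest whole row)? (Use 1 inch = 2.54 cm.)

Finished = 8.5 + 1.5 = 10 inches.
10 inches × 2.54 = 25.40 cm.
27/10 = 2.7 sts per cm; 25.40 × 2.7 = 68.58 sts.
Nearest multiple of 6 → 66.
7 inches = 17.78 cm; × 4.1 = 72.90 → 73 rows.

Cast on 66 stitches; work 73 rows.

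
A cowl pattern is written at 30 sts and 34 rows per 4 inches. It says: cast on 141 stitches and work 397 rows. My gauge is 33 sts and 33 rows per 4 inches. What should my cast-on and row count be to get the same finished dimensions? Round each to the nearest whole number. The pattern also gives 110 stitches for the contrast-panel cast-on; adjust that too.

Stitches: 141 × 33/30 = 155.10 → 155.
Rows: 397 × 33/34 = 385.32 → 385.
contrast-panel cast-on: 110 × 33/30 = 121.00 → 121.

Cast on 155 stitches; work 385 rows; contrast-panel cast-on 121 stitches.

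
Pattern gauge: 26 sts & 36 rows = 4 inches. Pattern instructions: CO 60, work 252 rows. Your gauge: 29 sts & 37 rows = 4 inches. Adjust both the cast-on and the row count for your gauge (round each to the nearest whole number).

Cast on 67 stitches; work 259 rows.

Stitches: 60 × 29/26 = 66.92 → 67.
Rows: 252 × 37/36 = 259.00 → 259.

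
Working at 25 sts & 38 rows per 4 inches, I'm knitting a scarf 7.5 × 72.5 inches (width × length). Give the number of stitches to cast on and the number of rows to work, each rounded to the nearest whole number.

Stitch gauge = 25/4 = 6.25 sts/in; 7.5 × 6.25 = 46.88 → 47 sts.
Row gauge = 38/4 = 9.5 rows/in; 72.5 × 9.5 = 688.75 → 689 rows.

Cast on 47 stitches and work 689 rows.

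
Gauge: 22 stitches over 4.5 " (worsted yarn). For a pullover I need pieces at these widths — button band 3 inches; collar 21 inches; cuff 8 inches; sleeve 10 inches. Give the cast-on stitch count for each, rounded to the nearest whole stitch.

button band 15; collar 103; cuff 39; sleeve 49.

Rate = 22/4.5 = 4.889 sts per in.
button band: 3 × 4.889 = 14.67 → 15.
collar: 21 × 4.889 = 102.67 → 103.
cuff: 8 × 4.889 = 39.11 → 39.
sleeve: 10 × 4.889 = 48.89 → 49.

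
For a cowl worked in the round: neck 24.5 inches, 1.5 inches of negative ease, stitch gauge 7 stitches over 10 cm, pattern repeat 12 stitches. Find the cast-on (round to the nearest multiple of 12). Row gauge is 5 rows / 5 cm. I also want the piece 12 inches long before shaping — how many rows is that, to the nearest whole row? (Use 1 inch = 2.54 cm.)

Cast on 36 stitches; work 30 rows.

Finished = 24.5 − 1.5 = 23 inches.
23 inches × 2.54 = 58.42 cm.
7/10 = 0.7 sts per cm; 58.42 × 0.7 = 40.89 sts.
Nearest multiple of 12 → 36.
12 inches = 30.48 cm; × 1 = 30.48 → 30 rows.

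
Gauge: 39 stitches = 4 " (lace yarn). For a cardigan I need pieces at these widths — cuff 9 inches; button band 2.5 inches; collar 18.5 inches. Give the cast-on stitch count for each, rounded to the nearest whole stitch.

cuff 88; button band 24; collar 180.

Rate = 39/4 = 9.75 sts per in.
cuff: 9 × 9.75 = 87.75 → 88.
button band: 2.5 × 9.75 = 24.38 → 24.
collar: 18.5 × 9.75 = 180.38 → 180.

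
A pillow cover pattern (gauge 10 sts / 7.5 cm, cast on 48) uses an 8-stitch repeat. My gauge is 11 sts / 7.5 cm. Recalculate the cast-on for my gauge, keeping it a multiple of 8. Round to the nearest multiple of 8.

56 stitches.

48 × 11 / 10 = 52.80.
Nearest multiple of 8: 56.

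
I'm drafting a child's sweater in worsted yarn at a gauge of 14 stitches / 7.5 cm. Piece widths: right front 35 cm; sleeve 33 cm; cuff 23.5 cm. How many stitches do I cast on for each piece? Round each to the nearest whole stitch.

right front 65; sleeve 62; cuff 44.

Rate = 14/7.5 = 1.867 sts per cm.
right front: 35 × 1.867 = 65.33 → 65.
sleeve: 33 × 1.867 = 61.60 → 62.
cuff: 23.5 × 1.867 = 43.87 → 44.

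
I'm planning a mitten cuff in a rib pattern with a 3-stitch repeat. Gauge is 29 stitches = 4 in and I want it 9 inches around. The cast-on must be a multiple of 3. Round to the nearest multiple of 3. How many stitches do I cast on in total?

29 / 4 = 7.25 sts per inch.
9 × 7.25 = 65.25 sts.
Nearest multiple of 3: 66.

CO 66 sts.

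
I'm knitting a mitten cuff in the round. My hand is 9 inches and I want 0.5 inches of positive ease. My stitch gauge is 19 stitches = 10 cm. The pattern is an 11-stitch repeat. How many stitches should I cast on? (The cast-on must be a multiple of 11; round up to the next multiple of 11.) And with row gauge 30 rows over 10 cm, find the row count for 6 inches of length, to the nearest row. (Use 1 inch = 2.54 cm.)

Cast on 55 stitches; work 46 rows.

Finished = 9 + 0.5 = 9.5 inches.
9.5 inches × 2.54 = 24.13 cm.
19/10 = 1.9 sts per cm; 24.13 × 1.9 = 45.85 sts.
Next multiple of 11 → 55.
6 inches = 15.24 cm; × 3 = 45.72 → 46 rows.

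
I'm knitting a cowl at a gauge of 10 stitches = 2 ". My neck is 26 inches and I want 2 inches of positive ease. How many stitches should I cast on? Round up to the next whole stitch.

140 stitches.

Finished = 26 + 2 = 28 in.
10 / 2 = 5 sts per inch.
28.00 × 5 = 140.00 sts.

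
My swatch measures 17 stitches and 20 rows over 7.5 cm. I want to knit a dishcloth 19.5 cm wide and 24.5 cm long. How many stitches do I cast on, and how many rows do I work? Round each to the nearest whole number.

Cast on 44 stitches and work 65 rows.

Stitch gauge = 17/7.5 = 2.267 sts/cm; 19.5 × 2.267 = 44.20 → 44 sts.
Row gauge = 20/7.5 = 2.667 rows/cm; 24.5 × 2.667 = 65.33 → 65 rows.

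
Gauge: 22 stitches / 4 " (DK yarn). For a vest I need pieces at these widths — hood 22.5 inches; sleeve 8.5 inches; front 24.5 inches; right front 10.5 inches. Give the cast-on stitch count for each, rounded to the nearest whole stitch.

hood 124; sleeve 47; front 135; right front 58.

Rate = 22/4 = 5.5 sts per in.
hood: 22.5 × 5.5 = 123.75 → 124.
sleeve: 8.5 × 5.5 = 46.75 → 47.
front: 24.5 × 5.5 = 134.75 → 135.
right front: 10.5 × 5.5 = 57.75 → 58.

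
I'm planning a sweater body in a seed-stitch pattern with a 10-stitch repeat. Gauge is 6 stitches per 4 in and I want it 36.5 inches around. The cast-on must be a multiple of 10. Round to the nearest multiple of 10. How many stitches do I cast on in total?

6 / 4 = 1.5 sts per inch.
36.5 × 1.5 = 54.75 sts.
Nearest multiple of 10: 50.

Cast on 50 stitches.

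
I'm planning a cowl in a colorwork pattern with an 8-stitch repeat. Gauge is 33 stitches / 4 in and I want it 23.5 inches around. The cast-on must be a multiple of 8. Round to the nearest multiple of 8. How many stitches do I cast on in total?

33 / 4 = 8.25 sts per inch.
23.5 × 8.25 = 193.88 sts.
Nearest multiple of 8: 192.

CO 192 sts.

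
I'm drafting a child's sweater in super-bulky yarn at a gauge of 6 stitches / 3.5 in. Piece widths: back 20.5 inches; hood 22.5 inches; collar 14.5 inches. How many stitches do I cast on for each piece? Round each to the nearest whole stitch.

Rate = 6/3.5 = 1.714 sts per in.
back: 20.5 × 1.714 = 35.14 → 35.
hood: 22.5 × 1.714 = 38.57 → 39.
collar: 14.5 × 1.714 = 24.86 → 25.

back 35; hood 39; collar 25.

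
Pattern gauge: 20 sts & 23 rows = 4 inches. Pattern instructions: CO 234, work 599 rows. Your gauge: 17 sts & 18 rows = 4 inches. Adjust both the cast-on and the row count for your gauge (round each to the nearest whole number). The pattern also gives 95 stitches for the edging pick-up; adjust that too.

Stitches: 234 × 17/20 = 198.90 → 199.
Rows: 599 × 18/23 = 468.78 → 469.
edging pick-up: 95 × 17/20 = 80.75 → 81.

Cast on 199 stitches; work 469 rows; edging pick-up 81 stitches.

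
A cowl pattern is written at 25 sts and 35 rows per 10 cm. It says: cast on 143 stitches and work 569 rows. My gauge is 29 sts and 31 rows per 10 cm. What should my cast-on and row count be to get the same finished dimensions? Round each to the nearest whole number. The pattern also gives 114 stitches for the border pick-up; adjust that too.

Cast on 166 stitches; work 504 rows; border pick-up 132 stitches.

Stitches: 143 × 29/25 = 165.88 → 166.
Rows: 569 × 31/35 = 503.97 → 504.
border pick-up: 114 × 29/25 = 132.24 → 132.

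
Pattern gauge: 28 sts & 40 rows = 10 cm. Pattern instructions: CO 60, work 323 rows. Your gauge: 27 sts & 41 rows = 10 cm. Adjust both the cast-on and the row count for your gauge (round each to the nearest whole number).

Cast on 58 stitches; work 331 rows.

Stitches: 60 × 27/28 = 57.86 → 58.
Rows: 323 × 41/40 = 331.07 → 331.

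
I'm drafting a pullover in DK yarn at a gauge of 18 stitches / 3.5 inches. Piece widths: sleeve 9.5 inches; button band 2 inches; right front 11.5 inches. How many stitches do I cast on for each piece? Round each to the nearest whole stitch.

sleeve 49; button band 10; right front 59.

Rate = 18/3.5 = 5.143 sts per in.
sleeve: 9.5 × 5.143 = 48.86 → 49.
button band: 2 × 5.143 = 10.29 → 10.
right front: 11.5 × 5.143 = 59.14 → 59.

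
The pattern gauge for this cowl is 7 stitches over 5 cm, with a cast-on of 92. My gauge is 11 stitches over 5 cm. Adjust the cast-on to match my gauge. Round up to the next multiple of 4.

148 stitches.

Scale factor = 11 / 7 = 1.571.
92 × 11 / 7 = 144.57 sts.
→ 148 sts.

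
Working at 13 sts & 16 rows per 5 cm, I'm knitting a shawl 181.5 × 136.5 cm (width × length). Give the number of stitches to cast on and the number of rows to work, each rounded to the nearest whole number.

Cast on 472 stitches and work 437 rows.

Stitch gauge = 13/5 = 2.6 sts/cm; 181.5 × 2.6 = 471.90 → 472 sts.
Row gauge = 16/5 = 3.2 rows/cm; 136.5 × 3.2 = 436.80 → 437 rows.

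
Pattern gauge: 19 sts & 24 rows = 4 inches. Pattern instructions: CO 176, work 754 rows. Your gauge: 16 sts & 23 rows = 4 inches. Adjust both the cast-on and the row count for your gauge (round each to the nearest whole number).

Stitches: 176 × 16/19 = 148.21 → 148.
Rows: 754 × 23/24 = 722.58 → 723.

Cast on 148 stitches; work 723 rows.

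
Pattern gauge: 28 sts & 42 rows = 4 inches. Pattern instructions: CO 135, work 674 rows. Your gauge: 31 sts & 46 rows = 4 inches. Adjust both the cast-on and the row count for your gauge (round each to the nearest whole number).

Stitches: 135 × 31/28 = 149.46 → 149.
Rows: 674 × 46/42 = 738.19 → 738.

Cast on 149 stitches; work 738 rows.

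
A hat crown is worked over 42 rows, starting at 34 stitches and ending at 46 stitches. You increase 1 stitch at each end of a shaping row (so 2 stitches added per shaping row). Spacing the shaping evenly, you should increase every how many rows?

Increase every 7th row.

Stitches to add: |46 − 34| = 12.
Shaping rows needed: 12 / 2 = 6.
42 rows / 6 = every 7 rows.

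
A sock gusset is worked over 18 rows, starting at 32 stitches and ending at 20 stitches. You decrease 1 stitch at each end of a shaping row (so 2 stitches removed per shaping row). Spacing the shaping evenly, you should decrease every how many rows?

Decrease every 3rd row.

Stitches to remove: |20 − 32| = 12.
Shaping rows needed: 12 / 2 = 6.
18 rows / 6 = every 3 rows.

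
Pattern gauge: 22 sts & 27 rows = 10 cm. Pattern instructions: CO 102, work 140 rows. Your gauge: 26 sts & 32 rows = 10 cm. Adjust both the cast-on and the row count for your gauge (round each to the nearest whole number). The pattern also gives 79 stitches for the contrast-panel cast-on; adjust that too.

Cast on 121 stitches; work 166 rows; contrast-panel cast-on 93 stitches.

Stitches: 102 × 26/22 = 120.55 → 121.
Rows: 140 × 32/27 = 165.93 → 166.
contrast-panel cast-on: 79 × 26/22 = 93.36 → 93.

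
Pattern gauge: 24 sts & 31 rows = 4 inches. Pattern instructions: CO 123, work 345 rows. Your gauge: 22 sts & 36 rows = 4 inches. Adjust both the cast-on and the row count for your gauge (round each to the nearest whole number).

Stitches: 123 × 22/24 = 112.75 → 113.
Rows: 345 × 36/31 = 400.65 → 401.

Cast on 113 stitches; work 401 rows.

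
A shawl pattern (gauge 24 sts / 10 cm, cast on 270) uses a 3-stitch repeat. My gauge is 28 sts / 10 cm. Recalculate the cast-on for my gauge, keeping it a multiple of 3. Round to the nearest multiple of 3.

270 × 28 / 24 = 315.00.
Nearest multiple of 3: 315.

315 stitches.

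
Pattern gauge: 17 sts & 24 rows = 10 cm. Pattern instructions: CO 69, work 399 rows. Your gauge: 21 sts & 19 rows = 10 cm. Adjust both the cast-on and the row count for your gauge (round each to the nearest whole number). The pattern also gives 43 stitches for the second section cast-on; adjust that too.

Cast on 85 stitches; work 316 rows; second section cast-on 53 stitches.

Stitches: 69 × 21/17 = 85.24 → 85.
Rows: 399 × 19/24 = 315.88 → 316.
second section cast-on: 43 × 21/17 = 53.12 → 53.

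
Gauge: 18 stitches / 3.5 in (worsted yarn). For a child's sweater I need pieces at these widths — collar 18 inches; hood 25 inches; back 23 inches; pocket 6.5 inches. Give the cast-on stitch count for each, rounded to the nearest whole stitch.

collar 93; hood 129; back 118; pocket 33.

Rate = 18/3.5 = 5.143 sts per in.
collar: 18 × 5.143 = 92.57 → 93.
hood: 25 × 5.143 = 128.57 → 129.
back: 23 × 5.143 = 118.29 → 118.
pocket: 6.5 × 5.143 = 33.43 → 33.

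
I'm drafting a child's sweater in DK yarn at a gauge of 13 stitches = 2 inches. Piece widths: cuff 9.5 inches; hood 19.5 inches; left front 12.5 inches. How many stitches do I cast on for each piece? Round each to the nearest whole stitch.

cuff 62; hood 127; left front 81.

Rate = 13/2 = 6.5 sts per in.
cuff: 9.5 × 6.5 = 61.75 → 62.
hood: 19.5 × 6.5 = 126.75 → 127.
left front: 12.5 × 6.5 = 81.25 → 81.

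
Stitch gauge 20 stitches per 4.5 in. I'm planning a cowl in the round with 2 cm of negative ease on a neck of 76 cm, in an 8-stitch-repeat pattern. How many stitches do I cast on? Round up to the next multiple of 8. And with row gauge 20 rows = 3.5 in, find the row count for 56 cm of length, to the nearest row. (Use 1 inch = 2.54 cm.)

Finished = 76 − 2 = 74 cm.
74 cm × 1/2.54 = 29.13 inches.
20/4.5 = 4.444 sts per in; 29.13 × 4.444 = 129.48 sts.
Next multiple of 8 → 136.
56 cm = 22.05 inches; × 5.714 = 125.98 → 126 rows.

Cast on 136 stitches; work 126 rows.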